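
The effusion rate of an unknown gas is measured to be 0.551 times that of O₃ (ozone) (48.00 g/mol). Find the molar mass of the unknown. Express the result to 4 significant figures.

By Graham's law, rate_X/rate_O₃ = √(M_O₃/M_X).
0.551 = √(48.00/M_X)
M_X = 48.00 / 0.551² = 48.00 / 0.3036 = 158.1 g/mol

158.1 g/mol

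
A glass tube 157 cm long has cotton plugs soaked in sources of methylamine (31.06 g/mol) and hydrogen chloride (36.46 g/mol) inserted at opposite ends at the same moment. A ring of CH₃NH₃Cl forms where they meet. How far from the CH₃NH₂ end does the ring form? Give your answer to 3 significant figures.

The fronts meet when d_CH₃NH₂ + d_HCl = L with d_CH₃NH₂/d_HCl = √(M_HCl/M_CH₃NH₂) (Graham's law). Here √(M_HCl/M_CH₃NH₂) = √(36.46/31.06) = 1.083.
With d_CH₃NH₂ + d_HCl = 157 cm, d_HCl = 157/(1 + 1.083) = 75.36 cm.
d_CH₃NH₂ = 157 − 75.36 = 81.6 cm.

81.6 cm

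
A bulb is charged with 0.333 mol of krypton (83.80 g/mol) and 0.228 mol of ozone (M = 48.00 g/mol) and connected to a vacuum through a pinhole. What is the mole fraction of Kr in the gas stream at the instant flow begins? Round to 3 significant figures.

Each component's effusion rate ∝ (its partial pressure)·(1/√M) ∝ n_i/√M_i.
x_Kr(eff) = (n_Kr/√M_Kr) / (n_Kr/√M_Kr + n_O₃/√M_O₃)
= (0.333/√83.80) / (0.333/√83.80 + 0.228/√48.00) = 0.03638/(0.03638 + 0.03291) = 0.525.

0.525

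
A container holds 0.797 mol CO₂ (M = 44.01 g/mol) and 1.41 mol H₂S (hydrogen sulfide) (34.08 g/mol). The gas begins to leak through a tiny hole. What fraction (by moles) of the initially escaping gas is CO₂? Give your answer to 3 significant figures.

0.332

The effusion rate of species i is ∝ p_i/√M_i ∝ n_i/√M_i.
Mole fraction of CO₂ in the effusate = (n_CO₂/√M_CO₂) / (n_CO₂/√M_CO₂ + n_H₂S/√M_H₂S)
= (0.797/√44.01) / (0.797/√44.01 + 1.41/√34.08) = 0.1201/(0.1201 + 0.2415) = 0.332.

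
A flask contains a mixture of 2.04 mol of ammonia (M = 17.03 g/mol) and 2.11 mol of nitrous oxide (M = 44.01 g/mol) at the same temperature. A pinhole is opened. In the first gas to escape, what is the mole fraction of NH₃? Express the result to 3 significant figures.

0.608

Rate_i ∝ x_i/√M_i (Graham's law weighted by mole fraction), so the effusate composition follows n_i/√M_i.
So x_NH₃ in the escaping gas = (n_NH₃/√M_NH₃) / Σ(n_i/√M_i)
= (2.04/√17.03) / (2.04/√17.03 + 2.11/√44.01) = 0.4943/(0.4943 + 0.3181) = 0.608.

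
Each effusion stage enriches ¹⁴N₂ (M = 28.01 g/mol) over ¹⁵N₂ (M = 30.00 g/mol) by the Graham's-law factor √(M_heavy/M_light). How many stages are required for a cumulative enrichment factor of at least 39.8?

108

With α = √(30.00/28.01) per stage, ln α = ½ ln(1.07105) = 0.03432.
Need α^N ≥ 39.8 ⇒ N ≥ ln(39.8) / ln α = 3.684 / 0.03432 = 107.35.
So at least 108 stages are needed.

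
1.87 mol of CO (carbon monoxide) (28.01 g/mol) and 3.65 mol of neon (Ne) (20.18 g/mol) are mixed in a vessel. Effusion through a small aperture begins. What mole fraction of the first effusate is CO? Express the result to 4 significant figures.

0.3031

Each component's effusion rate ∝ (its partial pressure)·(1/√M) ∝ n_i/√M_i.
Mole fraction of CO in the effusate = (n_CO/√M_CO) / (n_CO/√M_CO + n_Ne/√M_Ne)
= (1.87/√28.01) / (1.87/√28.01 + 3.65/√20.18) = 0.3533/(0.3533 + 0.8125) = 0.3031.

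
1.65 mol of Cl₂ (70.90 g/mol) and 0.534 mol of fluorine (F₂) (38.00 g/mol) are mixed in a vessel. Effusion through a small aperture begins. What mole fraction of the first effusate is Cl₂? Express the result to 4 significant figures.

0.6934

Effusion rate of each component ∝ n_i/√M_i (partial pressure × 1/√M).
So x_Cl₂ in the escaping gas = (n_Cl₂/√M_Cl₂) / Σ(n_i/√M_i)
= (1.65/√70.90) / (1.65/√70.90 + 0.534/√38.00) = 0.1960/(0.1960 + 0.08663) = 0.6934.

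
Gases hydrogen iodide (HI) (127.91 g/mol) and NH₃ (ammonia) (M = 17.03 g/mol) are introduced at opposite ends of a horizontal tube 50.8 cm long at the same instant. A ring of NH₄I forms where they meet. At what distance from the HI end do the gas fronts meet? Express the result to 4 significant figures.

13.58 cm

The fronts meet when d_HI + d_NH₃ = L with d_HI/d_NH₃ = √(M_NH₃/M_HI) (Graham's law). Here √(M_NH₃/M_HI) = √(17.03/127.91) = 0.3649.
With d_HI + d_NH₃ = 50.8 cm, d_NH₃ = 50.8/(1 + 0.3649) = 37.22 cm.
d_HI = 50.8 − 37.22 = 13.58 cm.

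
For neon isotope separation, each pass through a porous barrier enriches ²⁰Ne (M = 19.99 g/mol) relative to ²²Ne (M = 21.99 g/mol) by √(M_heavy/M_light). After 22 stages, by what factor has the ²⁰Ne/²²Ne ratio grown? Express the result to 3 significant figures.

2.85

Overall factor = α^22 with α = √(21.99/19.99), i.e. (21.99/19.99)^(22/2).
= 1.10005^11 = 2.85.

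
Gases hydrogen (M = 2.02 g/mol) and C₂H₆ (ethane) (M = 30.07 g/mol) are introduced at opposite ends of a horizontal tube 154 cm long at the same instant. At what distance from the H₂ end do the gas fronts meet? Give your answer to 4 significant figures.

In equal time, each gas travels a distance ∝ its rate ∝ 1/√M, so d_H₂/d_C₂H₆ = √(M_C₂H₆/M_H₂) = √(30.07/2.02) = 3.858.
With d_H₂ + d_C₂H₆ = 154 cm, d_C₂H₆ = 154/(1 + 3.858) = 31.70 cm.
d_H₂ = 154 − 31.70 = 122.3 cm.

122.3 cm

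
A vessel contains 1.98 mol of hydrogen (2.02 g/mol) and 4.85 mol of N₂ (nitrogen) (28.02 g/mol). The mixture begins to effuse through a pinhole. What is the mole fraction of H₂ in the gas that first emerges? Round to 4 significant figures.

0.6033

The effusion rate of species i is ∝ p_i/√M_i ∝ n_i/√M_i.
Mole fraction of H₂ in the effusate = (n_H₂/√M_H₂) / (n_H₂/√M_H₂ + n_N₂/√M_N₂)
= (1.98/√2.02) / (1.98/√2.02 + 4.85/√28.02) = 1.393/(1.393 + 0.9162) = 0.6033.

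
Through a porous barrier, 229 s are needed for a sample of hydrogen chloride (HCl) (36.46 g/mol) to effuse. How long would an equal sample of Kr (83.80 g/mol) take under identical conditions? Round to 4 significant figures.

From Graham's law, t_Kr/t_HCl = √(M_Kr/M_HCl) = √(83.80/36.46) = √2.298 = 1.516.
So the time for Kr is 229 × 1.516 = 347.2 s.

347.2 s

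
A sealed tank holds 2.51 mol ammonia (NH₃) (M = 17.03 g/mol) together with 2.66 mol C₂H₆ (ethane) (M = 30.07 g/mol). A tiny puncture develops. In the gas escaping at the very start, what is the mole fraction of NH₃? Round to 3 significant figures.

The effusion rate of species i is ∝ p_i/√M_i ∝ n_i/√M_i.
So x_NH₃ in the escaping gas = (n_NH₃/√M_NH₃) / Σ(n_i/√M_i)
= (2.51/√17.03) / (2.51/√17.03 + 2.66/√30.07) = 0.6082/(0.6082 + 0.4851) = 0.556.

0.556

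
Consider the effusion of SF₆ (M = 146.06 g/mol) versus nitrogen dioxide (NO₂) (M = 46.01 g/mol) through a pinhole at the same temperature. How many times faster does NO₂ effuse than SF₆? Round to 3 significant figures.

By Graham's law, rate_NO₂/rate_SF₆ = √(M_SF₆/M_NO₂) = √(146.06/46.01) = √3.175 = 1.78.

1.78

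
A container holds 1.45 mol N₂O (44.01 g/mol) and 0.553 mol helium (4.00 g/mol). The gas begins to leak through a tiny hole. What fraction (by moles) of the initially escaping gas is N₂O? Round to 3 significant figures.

0.441

Each component's effusion rate ∝ (its partial pressure)·(1/√M) ∝ n_i/√M_i.
x_N₂O(eff) = (n_N₂O/√M_N₂O) / (n_N₂O/√M_N₂O + n_He/√M_He)
= (1.45/√44.01) / (1.45/√44.01 + 0.553/√4.00) = 0.2186/(0.2186 + 0.2765) = 0.441.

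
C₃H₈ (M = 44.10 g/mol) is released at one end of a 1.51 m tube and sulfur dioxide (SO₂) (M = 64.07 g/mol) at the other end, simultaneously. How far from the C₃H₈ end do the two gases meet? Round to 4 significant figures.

0.8253 m

Graham's law gives d_C₃H₈/d_SO₂ = rate_C₃H₈/rate_SO₂ = √(M_SO₂/M_C₃H₈) = √(64.07/44.10) = 1.205.
With d_C₃H₈ + d_SO₂ = 1.51 m, d_SO₂ = 1.51/(1 + 1.205) = 0.6847 m.
d_C₃H₈ = 1.51 − 0.6847 = 0.8253 m.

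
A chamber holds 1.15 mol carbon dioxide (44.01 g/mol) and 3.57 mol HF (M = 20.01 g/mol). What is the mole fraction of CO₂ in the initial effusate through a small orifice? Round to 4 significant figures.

Rate_i ∝ x_i/√M_i (Graham's law weighted by mole fraction), so the effusate composition follows n_i/√M_i.
x_CO₂(eff) = (n_CO₂/√M_CO₂) / (n_CO₂/√M_CO₂ + n_HF/√M_HF)
= (1.15/√44.01) / (1.15/√44.01 + 3.57/√20.01) = 0.1733/(0.1733 + 0.7981) = 0.1784.

0.1784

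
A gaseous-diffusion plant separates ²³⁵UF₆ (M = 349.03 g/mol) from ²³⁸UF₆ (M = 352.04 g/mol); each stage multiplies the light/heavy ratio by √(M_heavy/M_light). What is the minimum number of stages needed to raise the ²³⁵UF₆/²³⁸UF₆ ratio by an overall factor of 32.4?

811

Single-stage factor α = √(352.04/349.03), so ln α = ½ ln(1.00862) = 0.004293.
Need α^N ≥ 32.4 ⇒ N ≥ ln(32.4) / ln α = 3.478 / 0.004293 = 810.11.
Rounding up, N = 811 stages.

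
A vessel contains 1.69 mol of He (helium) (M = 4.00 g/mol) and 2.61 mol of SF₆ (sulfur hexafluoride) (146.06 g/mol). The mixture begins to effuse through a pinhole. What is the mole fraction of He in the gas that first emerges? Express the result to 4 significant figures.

Rate_i ∝ x_i/√M_i (Graham's law weighted by mole fraction), so the effusate composition follows n_i/√M_i.
Mole fraction of He in the effusate = (n_He/√M_He) / (n_He/√M_He + n_SF₆/√M_SF₆)
= (1.69/√4.00) / (1.69/√4.00 + 2.61/√146.06) = 0.8450/(0.8450 + 0.2160) = 0.7964.

0.7964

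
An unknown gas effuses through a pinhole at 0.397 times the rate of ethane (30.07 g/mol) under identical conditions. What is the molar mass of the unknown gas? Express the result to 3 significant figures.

191 g/mol

By Graham's law, rate_X/rate_C₂H₆ = √(M_C₂H₆/M_X).
0.397 = √(30.07/M_X)
M_X = 30.07 / 0.397² = 30.07 / 0.1576 = 191 g/mol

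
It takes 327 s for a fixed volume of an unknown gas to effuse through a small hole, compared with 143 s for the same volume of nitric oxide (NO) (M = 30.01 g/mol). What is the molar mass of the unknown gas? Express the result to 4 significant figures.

156.9 g/mol

Graham's law gives t_X/t_NO = √(M_X/M_NO).
327/143 = 2.287 = √(M_X/30.01)
M_X = 30.01 × 2.287² = 30.01 × 5.229 = 156.9 g/mol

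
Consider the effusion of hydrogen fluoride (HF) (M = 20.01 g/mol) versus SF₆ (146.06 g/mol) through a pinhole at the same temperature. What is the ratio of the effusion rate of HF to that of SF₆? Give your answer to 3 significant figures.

2.70

Since effusion rate ∝ 1/√M, rate_HF/rate_SF₆ = √(M_SF₆/M_HF) = √(146.06/20.01) = √7.299 = 2.70.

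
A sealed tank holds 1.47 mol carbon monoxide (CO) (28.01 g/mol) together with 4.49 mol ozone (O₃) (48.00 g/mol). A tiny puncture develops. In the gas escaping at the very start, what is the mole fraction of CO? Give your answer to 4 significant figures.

0.3000

Each component's effusion rate ∝ (its partial pressure)·(1/√M) ∝ n_i/√M_i.
x_CO(eff) = (n_CO/√M_CO) / (n_CO/√M_CO + n_O₃/√M_O₃)
= (1.47/√28.01) / (1.47/√28.01 + 4.49/√48.00) = 0.2778/(0.2778 + 0.6481) = 0.3000.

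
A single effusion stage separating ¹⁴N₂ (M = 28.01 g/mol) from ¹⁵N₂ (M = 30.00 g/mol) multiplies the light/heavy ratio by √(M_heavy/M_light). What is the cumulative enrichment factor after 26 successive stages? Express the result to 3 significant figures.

2.44

After 26 stages the ratio has grown by (√(30.00/28.01))^26 = (30.00/28.01)^(26/2).
= 1.07105^13 = 2.44.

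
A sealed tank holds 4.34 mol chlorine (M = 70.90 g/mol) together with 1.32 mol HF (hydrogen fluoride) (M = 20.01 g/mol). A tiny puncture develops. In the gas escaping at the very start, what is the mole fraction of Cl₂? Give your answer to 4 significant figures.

0.6359

Rate_i ∝ x_i/√M_i (Graham's law weighted by mole fraction), so the effusate composition follows n_i/√M_i.
So x_Cl₂ in the escaping gas = (n_Cl₂/√M_Cl₂) / Σ(n_i/√M_i)
= (4.34/√70.90) / (4.34/√70.90 + 1.32/√20.01) = 0.5154/(0.5154 + 0.2951) = 0.6359.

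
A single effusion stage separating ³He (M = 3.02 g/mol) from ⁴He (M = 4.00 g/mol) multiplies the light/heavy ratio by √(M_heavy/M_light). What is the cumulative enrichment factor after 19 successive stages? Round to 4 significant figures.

Overall factor = α^19 with α = √(4.00/3.02), i.e. (4.00/3.02)^(19/2).
= 1.32450^(19/2) = 14.44.

14.44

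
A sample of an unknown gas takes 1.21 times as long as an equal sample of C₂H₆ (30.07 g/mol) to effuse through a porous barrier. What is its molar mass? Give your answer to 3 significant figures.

By Graham's law, t_X/t_C₂H₆ = √(M_X/M_C₂H₆).
1.21 = √(M_X/30.07)
M_X = 30.07 × 1.21² = 30.07 × 1.464 = 44.0 g/mol

44.0 g/mol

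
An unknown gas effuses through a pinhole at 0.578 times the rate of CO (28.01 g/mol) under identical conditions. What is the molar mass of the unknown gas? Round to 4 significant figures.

83.84 g/mol

Graham's law gives rate_X/rate_CO = √(M_CO/M_X).
0.578 = √(28.01/M_X)
M_X = 28.01 / 0.578² = 28.01 / 0.3341 = 83.84 g/mol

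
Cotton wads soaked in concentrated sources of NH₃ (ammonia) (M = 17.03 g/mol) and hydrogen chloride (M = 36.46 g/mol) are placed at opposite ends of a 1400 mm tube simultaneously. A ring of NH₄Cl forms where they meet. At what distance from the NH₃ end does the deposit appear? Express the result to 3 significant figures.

832 mm

Graham's law gives d_NH₃/d_HCl = rate_NH₃/rate_HCl = √(M_HCl/M_NH₃) = √(36.46/17.03) = 1.463.
With d_NH₃ + d_HCl = 1400 mm, d_HCl = 1400/(1 + 1.463) = 568.4 mm.
d_NH₃ = 1400 − 568.4 = 832 mm.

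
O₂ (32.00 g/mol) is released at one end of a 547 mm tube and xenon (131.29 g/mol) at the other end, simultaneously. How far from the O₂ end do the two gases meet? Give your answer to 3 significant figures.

Graham's law gives d_O₂/d_Xe = rate_O₂/rate_Xe = √(M_Xe/M_O₂) = √(131.29/32.00) = 2.026.
With d_O₂ + d_Xe = 547 mm, d_Xe = 547/(1 + 2.026) = 180.8 mm.
d_O₂ = 547 − 180.8 = 366 mm.

366 mm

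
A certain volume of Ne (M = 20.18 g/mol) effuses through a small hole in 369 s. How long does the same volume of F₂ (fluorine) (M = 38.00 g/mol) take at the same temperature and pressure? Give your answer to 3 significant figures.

506 s

Since effusion rate ∝ 1/√M, t_F₂/t_Ne = √(M_F₂/M_Ne) = √(38.00/20.18) = √1.883 = 1.372.
So the time for F₂ is 369 × 1.372 = 506 s.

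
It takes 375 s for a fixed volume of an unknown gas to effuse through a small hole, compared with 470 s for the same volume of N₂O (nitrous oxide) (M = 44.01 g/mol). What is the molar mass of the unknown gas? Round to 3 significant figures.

Using Graham's law: t_X/t_N₂O = √(M_X/M_N₂O).
375/470 = 0.7979 = √(M_X/44.01)
M_X = 44.01 × 0.7979² = 44.01 × 0.6366 = 28.0 g/mol

28.0 g/mol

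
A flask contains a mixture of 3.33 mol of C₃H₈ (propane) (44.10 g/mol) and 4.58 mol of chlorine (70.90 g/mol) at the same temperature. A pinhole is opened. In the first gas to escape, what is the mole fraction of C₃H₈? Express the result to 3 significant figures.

Effusion rate of each component ∝ n_i/√M_i (partial pressure × 1/√M).
Mole fraction of C₃H₈ in the effusate = (n_C₃H₈/√M_C₃H₈) / (n_C₃H₈/√M_C₃H₈ + n_Cl₂/√M_Cl₂)
= (3.33/√44.10) / (3.33/√44.10 + 4.58/√70.90) = 0.5014/(0.5014 + 0.5439) = 0.480.

0.480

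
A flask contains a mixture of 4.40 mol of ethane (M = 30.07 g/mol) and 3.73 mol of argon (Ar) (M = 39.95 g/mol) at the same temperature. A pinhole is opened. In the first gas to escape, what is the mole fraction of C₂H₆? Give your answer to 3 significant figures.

Effusion rate of each component ∝ n_i/√M_i (partial pressure × 1/√M).
So x_C₂H₆ in the escaping gas = (n_C₂H₆/√M_C₂H₆) / Σ(n_i/√M_i)
= (4.40/√30.07) / (4.40/√30.07 + 3.73/√39.95) = 0.8024/(0.8024 + 0.5901) = 0.576.

0.576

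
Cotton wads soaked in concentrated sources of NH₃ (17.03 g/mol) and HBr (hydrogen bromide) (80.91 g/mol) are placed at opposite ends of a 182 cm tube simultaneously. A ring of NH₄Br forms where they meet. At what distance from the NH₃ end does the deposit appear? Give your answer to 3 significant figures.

The fronts meet when d_NH₃ + d_HBr = L with d_NH₃/d_HBr = √(M_HBr/M_NH₃) (Graham's law). Here √(M_HBr/M_NH₃) = √(80.91/17.03) = 2.180.
With d_NH₃ + d_HBr = 182 cm, d_HBr = 182/(1 + 2.180) = 57.24 cm.
d_NH₃ = 182 − 57.24 = 125 cm.

125 cm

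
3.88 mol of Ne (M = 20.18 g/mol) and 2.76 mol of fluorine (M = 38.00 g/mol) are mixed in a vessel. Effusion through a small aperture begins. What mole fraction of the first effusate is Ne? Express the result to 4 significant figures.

0.6586

Each component's effusion rate ∝ (its partial pressure)·(1/√M) ∝ n_i/√M_i.
x_Ne(eff) = (n_Ne/√M_Ne) / (n_Ne/√M_Ne + n_F₂/√M_F₂)
= (3.88/√20.18) / (3.88/√20.18 + 2.76/√38.00) = 0.8637/(0.8637 + 0.4477) = 0.6586.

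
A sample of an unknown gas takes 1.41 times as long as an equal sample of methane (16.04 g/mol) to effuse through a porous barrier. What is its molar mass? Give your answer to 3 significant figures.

Since effusion rate ∝ 1/√M, t_X/t_CH₄ = √(M_X/M_CH₄).
1.41 = √(M_X/16.04)
M_X = 16.04 × 1.41² = 16.04 × 1.988 = 31.9 g/mol

31.9 g/mol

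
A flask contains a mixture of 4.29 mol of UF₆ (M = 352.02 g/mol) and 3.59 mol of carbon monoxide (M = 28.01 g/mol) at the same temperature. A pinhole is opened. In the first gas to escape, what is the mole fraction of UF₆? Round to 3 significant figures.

Effusion rate of each component ∝ n_i/√M_i (partial pressure × 1/√M).
So x_UF₆ in the escaping gas = (n_UF₆/√M_UF₆) / Σ(n_i/√M_i)
= (4.29/√352.02) / (4.29/√352.02 + 3.59/√28.01) = 0.2287/(0.2287 + 0.6783) = 0.252.

0.252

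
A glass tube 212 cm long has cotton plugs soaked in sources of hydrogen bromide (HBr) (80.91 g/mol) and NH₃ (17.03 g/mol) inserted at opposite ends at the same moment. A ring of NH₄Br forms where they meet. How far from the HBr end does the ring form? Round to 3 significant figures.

66.7 cm

Distances travelled in equal time are proportional to diffusion rates, so d_HBr/d_NH₃ = √(M_NH₃/M_HBr) = √(17.03/80.91) = 0.4588.
With d_HBr + d_NH₃ = 212 cm, d_NH₃ = 212/(1 + 0.4588) = 145.3 cm.
d_HBr = 212 − 145.3 = 66.7 cm.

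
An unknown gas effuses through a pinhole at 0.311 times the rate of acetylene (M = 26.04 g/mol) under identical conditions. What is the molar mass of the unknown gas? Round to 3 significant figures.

269 g/mol

Graham's law gives rate_X/rate_C₂H₂ = √(M_C₂H₂/M_X).
0.311 = √(26.04/M_X)
M_X = 26.04 / 0.311² = 26.04 / 0.09672 = 269 g/mol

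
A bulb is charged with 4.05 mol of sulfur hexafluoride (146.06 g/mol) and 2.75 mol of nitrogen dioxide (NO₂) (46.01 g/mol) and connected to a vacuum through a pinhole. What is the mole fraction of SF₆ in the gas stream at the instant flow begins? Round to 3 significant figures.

0.453

Each component's effusion rate ∝ (its partial pressure)·(1/√M) ∝ n_i/√M_i.
Mole fraction of SF₆ in the effusate = (n_SF₆/√M_SF₆) / (n_SF₆/√M_SF₆ + n_NO₂/√M_NO₂)
= (4.05/√146.06) / (4.05/√146.06 + 2.75/√46.01) = 0.3351/(0.3351 + 0.4054) = 0.453.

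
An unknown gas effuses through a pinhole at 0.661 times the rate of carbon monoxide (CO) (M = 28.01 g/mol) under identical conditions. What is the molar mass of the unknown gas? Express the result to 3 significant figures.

Using Graham's law: rate_X/rate_CO = √(M_CO/M_X).
0.661 = √(28.01/M_X)
M_X = 28.01 / 0.661² = 28.01 / 0.4369 = 64.1 g/mol

64.1 g/mol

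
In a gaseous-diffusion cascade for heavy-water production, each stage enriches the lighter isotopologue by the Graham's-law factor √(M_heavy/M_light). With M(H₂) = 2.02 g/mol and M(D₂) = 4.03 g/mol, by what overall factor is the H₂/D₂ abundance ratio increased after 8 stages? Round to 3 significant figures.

Each stage multiplies the ratio by α = √(4.03/2.02), so after 8 stages the overall factor is α^8 = (4.03/2.02)^(8/2).
= 1.99505^4 = 15.8.

15.8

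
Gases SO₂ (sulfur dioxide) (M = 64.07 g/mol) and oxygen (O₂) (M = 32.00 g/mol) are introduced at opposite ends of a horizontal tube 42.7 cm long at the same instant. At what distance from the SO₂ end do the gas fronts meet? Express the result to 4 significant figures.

17.68 cm

The fronts meet when d_SO₂ + d_O₂ = L with d_SO₂/d_O₂ = √(M_O₂/M_SO₂) (Graham's law). Here √(M_O₂/M_SO₂) = √(32.00/64.07) = 0.7067.
With d_SO₂ + d_O₂ = 42.7 cm, d_O₂ = 42.7/(1 + 0.7067) = 25.02 cm.
d_SO₂ = 42.7 − 25.02 = 17.68 cm.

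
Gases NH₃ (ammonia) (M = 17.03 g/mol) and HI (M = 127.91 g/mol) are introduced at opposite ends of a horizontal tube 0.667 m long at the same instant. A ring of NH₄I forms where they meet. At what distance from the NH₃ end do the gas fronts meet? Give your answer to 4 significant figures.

0.4887 m

Distances travelled in equal time are proportional to diffusion rates, so d_NH₃/d_HI = √(M_HI/M_NH₃) = √(127.91/17.03) = 2.741.
With d_NH₃ + d_HI = 0.667 m, d_HI = 0.667/(1 + 2.741) = 0.1783 m.
d_NH₃ = 0.667 − 0.1783 = 0.4887 m.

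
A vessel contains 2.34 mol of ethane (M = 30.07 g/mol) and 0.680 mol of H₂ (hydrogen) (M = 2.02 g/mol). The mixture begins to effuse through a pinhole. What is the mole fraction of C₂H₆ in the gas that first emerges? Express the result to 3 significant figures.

0.471

Effusion rate of each component ∝ n_i/√M_i (partial pressure × 1/√M).
So x_C₂H₆ in the escaping gas = (n_C₂H₆/√M_C₂H₆) / Σ(n_i/√M_i)
= (2.34/√30.07) / (2.34/√30.07 + 0.680/√2.02) = 0.4267/(0.4267 + 0.4784) = 0.471.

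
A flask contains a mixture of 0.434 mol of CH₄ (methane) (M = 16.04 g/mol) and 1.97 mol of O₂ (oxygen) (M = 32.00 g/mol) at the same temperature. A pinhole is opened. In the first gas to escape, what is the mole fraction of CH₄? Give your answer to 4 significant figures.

0.2373

Each component's effusion rate ∝ (its partial pressure)·(1/√M) ∝ n_i/√M_i.
So x_CH₄ in the escaping gas = (n_CH₄/√M_CH₄) / Σ(n_i/√M_i)
= (0.434/√16.04) / (0.434/√16.04 + 1.97/√32.00) = 0.1084/(0.1084 + 0.3483) = 0.2373.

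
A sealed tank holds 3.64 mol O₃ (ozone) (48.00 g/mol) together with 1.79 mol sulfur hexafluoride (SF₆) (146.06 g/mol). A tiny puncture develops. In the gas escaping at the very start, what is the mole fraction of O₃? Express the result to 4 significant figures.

Effusion rate of each component ∝ n_i/√M_i (partial pressure × 1/√M).
x_O₃(eff) = (n_O₃/√M_O₃) / (n_O₃/√M_O₃ + n_SF₆/√M_SF₆)
= (3.64/√48.00) / (3.64/√48.00 + 1.79/√146.06) = 0.5254/(0.5254 + 0.1481) = 0.7801.

0.7801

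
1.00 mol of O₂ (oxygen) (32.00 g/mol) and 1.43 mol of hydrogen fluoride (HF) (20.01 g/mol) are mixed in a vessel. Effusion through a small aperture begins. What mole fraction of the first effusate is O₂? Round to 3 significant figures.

Each component's effusion rate ∝ (its partial pressure)·(1/√M) ∝ n_i/√M_i.
x_O₂(eff) = (n_O₂/√M_O₂) / (n_O₂/√M_O₂ + n_HF/√M_HF)
= (1.00/√32.00) / (1.00/√32.00 + 1.43/√20.01) = 0.1768/(0.1768 + 0.3197) = 0.356.

0.356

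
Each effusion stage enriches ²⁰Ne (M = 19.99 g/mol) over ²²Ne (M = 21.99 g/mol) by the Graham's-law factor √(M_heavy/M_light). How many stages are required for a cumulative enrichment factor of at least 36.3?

Per stage α = (21.99/19.99)^(1/2) = 1.10005^0.5, giving ln α = 0.04768.
Need α^N ≥ 36.3 ⇒ N ≥ ln(36.3) / ln α = 3.592 / 0.04768 = 75.34.
Minimum whole number of stages: N = 76.

76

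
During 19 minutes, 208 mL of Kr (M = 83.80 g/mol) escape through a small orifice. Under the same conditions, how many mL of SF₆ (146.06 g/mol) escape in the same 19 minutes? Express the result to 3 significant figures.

Graham's law gives rate_SF₆/rate_Kr = √(M_Kr/M_SF₆) = √(83.80/146.06) = √0.5737 = 0.7575.
So the volume for SF₆ is 208 × 0.7575 = 158 mL.

158 mL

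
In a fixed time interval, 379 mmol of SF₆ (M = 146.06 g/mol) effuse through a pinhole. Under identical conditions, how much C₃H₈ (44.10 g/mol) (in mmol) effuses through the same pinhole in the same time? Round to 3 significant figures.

690 mmol

Since effusion rate ∝ 1/√M, rate_C₃H₈/rate_SF₆ = √(M_SF₆/M_C₃H₈) = √(146.06/44.10) = √3.312 = 1.820.
So the amount for C₃H₈ is 379 × 1.820 = 690 mmol.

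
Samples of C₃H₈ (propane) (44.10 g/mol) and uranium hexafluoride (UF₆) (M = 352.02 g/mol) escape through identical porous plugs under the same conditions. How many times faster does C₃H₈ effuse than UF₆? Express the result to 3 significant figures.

From Graham's law, rate_C₃H₈/rate_UF₆ = √(M_UF₆/M_C₃H₈) = √(352.02/44.10) = √7.982 = 2.83.

2.83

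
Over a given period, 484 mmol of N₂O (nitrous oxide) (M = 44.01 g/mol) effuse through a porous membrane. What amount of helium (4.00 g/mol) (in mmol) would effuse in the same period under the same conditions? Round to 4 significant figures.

1605 mmol

By Graham's law, rate_He/rate_N₂O = √(M_N₂O/M_He) = √(44.01/4.00) = √11.00 = 3.317.
So the amount for He is 484 × 3.317 = 1605 mmol.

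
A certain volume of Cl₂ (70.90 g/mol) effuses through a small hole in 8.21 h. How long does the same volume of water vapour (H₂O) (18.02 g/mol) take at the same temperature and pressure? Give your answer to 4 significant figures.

Using Graham's law: t_H₂O/t_Cl₂ = √(M_H₂O/M_Cl₂) = √(18.02/70.90) = √0.2542 = 0.5041.
So the time for H₂O is 8.21 × 0.5041 = 4.139 h.

4.139 h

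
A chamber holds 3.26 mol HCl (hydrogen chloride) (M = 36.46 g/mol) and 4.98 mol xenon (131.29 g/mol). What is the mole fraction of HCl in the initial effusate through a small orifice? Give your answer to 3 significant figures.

0.554

Rate_i ∝ x_i/√M_i (Graham's law weighted by mole fraction), so the effusate composition follows n_i/√M_i.
So x_HCl in the escaping gas = (n_HCl/√M_HCl) / Σ(n_i/√M_i)
= (3.26/√36.46) / (3.26/√36.46 + 4.98/√131.29) = 0.5399/(0.5399 + 0.4346) = 0.554.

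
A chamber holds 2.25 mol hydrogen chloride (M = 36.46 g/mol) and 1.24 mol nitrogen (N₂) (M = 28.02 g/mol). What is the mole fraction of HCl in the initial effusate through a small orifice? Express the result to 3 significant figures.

0.614

Rate_i ∝ x_i/√M_i (Graham's law weighted by mole fraction), so the effusate composition follows n_i/√M_i.
Mole fraction of HCl in the effusate = (n_HCl/√M_HCl) / (n_HCl/√M_HCl + n_N₂/√M_N₂)
= (2.25/√36.46) / (2.25/√36.46 + 1.24/√28.02) = 0.3726/(0.3726 + 0.2343) = 0.614.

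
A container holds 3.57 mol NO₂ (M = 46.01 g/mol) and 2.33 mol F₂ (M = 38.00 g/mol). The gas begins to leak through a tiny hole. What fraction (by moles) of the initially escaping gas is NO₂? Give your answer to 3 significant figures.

0.582

Effusion rate of each component ∝ n_i/√M_i (partial pressure × 1/√M).
x_NO₂(eff) = (n_NO₂/√M_NO₂) / (n_NO₂/√M_NO₂ + n_F₂/√M_F₂)
= (3.57/√46.01) / (3.57/√46.01 + 2.33/√38.00) = 0.5263/(0.5263 + 0.3780) = 0.582.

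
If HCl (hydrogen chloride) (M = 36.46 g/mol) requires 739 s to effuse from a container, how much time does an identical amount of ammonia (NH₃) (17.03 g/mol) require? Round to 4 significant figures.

Graham's law gives t_NH₃/t_HCl = √(M_NH₃/M_HCl) = √(17.03/36.46) = √0.4671 = 0.6834.
So the time for NH₃ is 739 × 0.6834 = 505.1 s.

505.1 s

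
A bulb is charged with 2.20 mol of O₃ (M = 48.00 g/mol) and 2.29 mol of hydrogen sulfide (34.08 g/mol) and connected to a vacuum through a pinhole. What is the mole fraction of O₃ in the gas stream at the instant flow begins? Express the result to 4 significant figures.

0.4474

The effusion rate of species i is ∝ p_i/√M_i ∝ n_i/√M_i.
So x_O₃ in the escaping gas = (n_O₃/√M_O₃) / Σ(n_i/√M_i)
= (2.20/√48.00) / (2.20/√48.00 + 2.29/√34.08) = 0.3175/(0.3175 + 0.3923) = 0.4474.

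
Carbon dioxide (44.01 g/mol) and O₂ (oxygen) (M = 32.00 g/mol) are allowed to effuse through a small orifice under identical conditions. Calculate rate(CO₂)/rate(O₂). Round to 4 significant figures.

Graham's law gives rate_CO₂/rate_O₂ = √(M_O₂/M_CO₂) = √(32.00/44.01) = √0.7271 = 0.8527.

0.8527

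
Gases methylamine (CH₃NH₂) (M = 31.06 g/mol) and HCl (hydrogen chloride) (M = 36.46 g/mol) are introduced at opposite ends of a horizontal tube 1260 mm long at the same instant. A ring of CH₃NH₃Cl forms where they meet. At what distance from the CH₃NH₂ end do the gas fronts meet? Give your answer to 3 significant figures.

Graham's law gives d_CH₃NH₂/d_HCl = rate_CH₃NH₂/rate_HCl = √(M_HCl/M_CH₃NH₂) = √(36.46/31.06) = 1.083.
With d_CH₃NH₂ + d_HCl = 1260 mm, d_HCl = 1260/(1 + 1.083) = 604.8 mm.
d_CH₃NH₂ = 1260 − 604.8 = 655 mm.

655 mm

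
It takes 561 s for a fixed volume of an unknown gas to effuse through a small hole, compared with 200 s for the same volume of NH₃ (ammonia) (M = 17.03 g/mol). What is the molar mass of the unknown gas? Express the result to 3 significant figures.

From Graham's law, t_X/t_NH₃ = √(M_X/M_NH₃).
561/200 = 2.805 = √(M_X/17.03)
M_X = 17.03 × 2.805² = 17.03 × 7.868 = 134 g/mol

134 g/mol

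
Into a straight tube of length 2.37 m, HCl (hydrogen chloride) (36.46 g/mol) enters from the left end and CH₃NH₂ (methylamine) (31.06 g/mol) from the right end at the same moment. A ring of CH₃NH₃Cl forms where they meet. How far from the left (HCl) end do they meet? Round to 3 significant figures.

Graham's law gives d_HCl/d_CH₃NH₂ = rate_HCl/rate_CH₃NH₂ = √(M_CH₃NH₂/M_HCl) = √(31.06/36.46) = 0.9230.
With d_HCl + d_CH₃NH₂ = 2.37 m, d_CH₃NH₂ = 2.37/(1 + 0.9230) = 1.232 m.
d_HCl = 2.37 − 1.232 = 1.14 m.

1.14 m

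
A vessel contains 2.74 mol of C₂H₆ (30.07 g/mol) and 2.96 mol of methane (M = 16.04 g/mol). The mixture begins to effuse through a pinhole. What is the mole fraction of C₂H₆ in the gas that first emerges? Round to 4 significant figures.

0.4034

Each component's effusion rate ∝ (its partial pressure)·(1/√M) ∝ n_i/√M_i.
Mole fraction of C₂H₆ in the effusate = (n_C₂H₆/√M_C₂H₆) / (n_C₂H₆/√M_C₂H₆ + n_CH₄/√M_CH₄)
= (2.74/√30.07) / (2.74/√30.07 + 2.96/√16.04) = 0.4997/(0.4997 + 0.7391) = 0.4034.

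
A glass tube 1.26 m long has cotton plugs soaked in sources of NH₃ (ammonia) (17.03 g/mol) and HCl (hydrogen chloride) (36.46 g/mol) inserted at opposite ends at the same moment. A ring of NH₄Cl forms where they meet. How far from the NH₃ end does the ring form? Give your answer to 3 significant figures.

0.748 m

Distances travelled in equal time are proportional to diffusion rates, so d_NH₃/d_HCl = √(M_HCl/M_NH₃) = √(36.46/17.03) = 1.463.
With d_NH₃ + d_HCl = 1.26 m, d_HCl = 1.26/(1 + 1.463) = 0.5115 m.
d_NH₃ = 1.26 − 0.5115 = 0.748 m.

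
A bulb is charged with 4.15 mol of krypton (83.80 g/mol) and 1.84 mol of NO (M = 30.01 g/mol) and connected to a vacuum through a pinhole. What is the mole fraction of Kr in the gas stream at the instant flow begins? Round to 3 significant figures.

Effusion rate of each component ∝ n_i/√M_i (partial pressure × 1/√M).
x_Kr(eff) = (n_Kr/√M_Kr) / (n_Kr/√M_Kr + n_NO/√M_NO)
= (4.15/√83.80) / (4.15/√83.80 + 1.84/√30.01) = 0.4533/(0.4533 + 0.3359) = 0.574.

0.574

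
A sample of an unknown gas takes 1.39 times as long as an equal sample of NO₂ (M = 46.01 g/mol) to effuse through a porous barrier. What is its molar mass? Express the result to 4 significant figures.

88.90 g/mol

Graham's law gives t_X/t_NO₂ = √(M_X/M_NO₂).
1.39 = √(M_X/46.01)
M_X = 46.01 × 1.39² = 46.01 × 1.932 = 88.90 g/mol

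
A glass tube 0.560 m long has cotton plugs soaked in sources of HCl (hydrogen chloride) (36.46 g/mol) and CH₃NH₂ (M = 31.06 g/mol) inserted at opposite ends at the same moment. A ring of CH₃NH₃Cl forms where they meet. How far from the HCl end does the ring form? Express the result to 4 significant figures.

0.2688 m

Distances travelled in equal time are proportional to diffusion rates, so d_HCl/d_CH₃NH₂ = √(M_CH₃NH₂/M_HCl) = √(31.06/36.46) = 0.9230.
With d_HCl + d_CH₃NH₂ = 0.560 m, d_CH₃NH₂ = 0.560/(1 + 0.9230) = 0.2912 m.
d_HCl = 0.560 − 0.2912 = 0.2688 m.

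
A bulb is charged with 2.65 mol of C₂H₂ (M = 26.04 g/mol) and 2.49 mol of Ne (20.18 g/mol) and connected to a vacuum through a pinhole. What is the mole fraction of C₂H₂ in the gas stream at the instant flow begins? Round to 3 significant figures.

Rate_i ∝ x_i/√M_i (Graham's law weighted by mole fraction), so the effusate composition follows n_i/√M_i.
So x_C₂H₂ in the escaping gas = (n_C₂H₂/√M_C₂H₂) / Σ(n_i/√M_i)
= (2.65/√26.04) / (2.65/√26.04 + 2.49/√20.18) = 0.5193/(0.5193 + 0.5543) = 0.484.

0.484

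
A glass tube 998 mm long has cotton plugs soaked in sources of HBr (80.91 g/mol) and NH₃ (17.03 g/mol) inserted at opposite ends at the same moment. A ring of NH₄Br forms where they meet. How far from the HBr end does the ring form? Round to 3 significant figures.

Distances travelled in equal time are proportional to diffusion rates, so d_HBr/d_NH₃ = √(M_NH₃/M_HBr) = √(17.03/80.91) = 0.4588.
With d_HBr + d_NH₃ = 998 mm, d_NH₃ = 998/(1 + 0.4588) = 684.1 mm.
d_HBr = 998 − 684.1 = 314 mm.

314 mm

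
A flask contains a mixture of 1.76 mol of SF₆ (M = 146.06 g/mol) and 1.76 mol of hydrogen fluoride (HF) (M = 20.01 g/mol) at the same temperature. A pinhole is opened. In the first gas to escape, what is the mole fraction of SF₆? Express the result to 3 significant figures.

0.270

The effusion rate of species i is ∝ p_i/√M_i ∝ n_i/√M_i.
So x_SF₆ in the escaping gas = (n_SF₆/√M_SF₆) / Σ(n_i/√M_i)
= (1.76/√146.06) / (1.76/√146.06 + 1.76/√20.01) = 0.1456/(0.1456 + 0.3934) = 0.270.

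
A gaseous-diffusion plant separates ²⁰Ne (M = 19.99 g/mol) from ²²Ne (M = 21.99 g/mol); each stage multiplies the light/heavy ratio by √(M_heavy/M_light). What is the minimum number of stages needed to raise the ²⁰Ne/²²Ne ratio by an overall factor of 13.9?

56

Single-stage factor α = √(21.99/19.99), so ln α = ½ ln(1.10005) = 0.04768.
Need α^N ≥ 13.9 ⇒ N ≥ ln(13.9) / ln α = 2.632 / 0.04768 = 55.20.
So at least 56 stages are needed.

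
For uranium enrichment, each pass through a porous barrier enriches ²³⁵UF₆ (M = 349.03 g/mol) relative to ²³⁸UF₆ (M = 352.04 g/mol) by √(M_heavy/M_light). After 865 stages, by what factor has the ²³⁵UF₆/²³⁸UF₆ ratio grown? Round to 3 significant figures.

41.0

Each stage multiplies the ratio by α = √(352.04/349.03), so after 865 stages the overall factor is α^865 = (352.04/349.03)^(865/2).
= 1.00862^(865/2) = 41.0.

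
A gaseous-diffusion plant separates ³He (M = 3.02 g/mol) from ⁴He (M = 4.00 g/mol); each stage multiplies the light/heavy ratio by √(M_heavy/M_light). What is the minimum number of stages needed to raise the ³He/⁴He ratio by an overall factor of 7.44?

Single-stage factor α = √(4.00/3.02), so ln α = ½ ln(1.32450) = 0.1405.
Need α^N ≥ 7.44 ⇒ N ≥ ln(7.44) / ln α = 2.007 / 0.1405 = 14.28.
So at least 15 stages are needed.

15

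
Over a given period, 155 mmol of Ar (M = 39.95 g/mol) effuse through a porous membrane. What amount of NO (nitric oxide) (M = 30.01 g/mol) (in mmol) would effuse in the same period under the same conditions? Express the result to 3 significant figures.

179 mmol

From Graham's law, rate_NO/rate_Ar = √(M_Ar/M_NO) = √(39.95/30.01) = √1.331 = 1.154.
So the amount for NO is 155 × 1.154 = 179 mmol.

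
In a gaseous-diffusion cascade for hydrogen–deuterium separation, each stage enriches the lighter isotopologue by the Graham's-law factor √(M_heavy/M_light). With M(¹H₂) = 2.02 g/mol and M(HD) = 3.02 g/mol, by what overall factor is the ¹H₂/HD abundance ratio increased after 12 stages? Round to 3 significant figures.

After 12 stages the ratio has grown by (√(3.02/2.02))^12 = (3.02/2.02)^(12/2).
= 1.49505^6 = 11.2.

11.2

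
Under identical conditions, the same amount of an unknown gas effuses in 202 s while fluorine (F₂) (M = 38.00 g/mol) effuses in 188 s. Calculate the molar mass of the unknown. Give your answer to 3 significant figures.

43.9 g/mol

Since effusion rate ∝ 1/√M, t_X/t_F₂ = √(M_X/M_F₂).
202/188 = 1.074 = √(M_X/38.00)
M_X = 38.00 × 1.074² = 38.00 × 1.154 = 43.9 g/mol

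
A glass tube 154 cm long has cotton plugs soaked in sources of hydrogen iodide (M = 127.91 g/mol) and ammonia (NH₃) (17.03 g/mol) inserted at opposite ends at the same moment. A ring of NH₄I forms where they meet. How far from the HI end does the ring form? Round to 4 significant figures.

41.17 cm

Distances travelled in equal time are proportional to diffusion rates, so d_HI/d_NH₃ = √(M_NH₃/M_HI) = √(17.03/127.91) = 0.3649.
With d_HI + d_NH₃ = 154 cm, d_NH₃ = 154/(1 + 0.3649) = 112.8 cm.
d_HI = 154 − 112.8 = 41.17 cm.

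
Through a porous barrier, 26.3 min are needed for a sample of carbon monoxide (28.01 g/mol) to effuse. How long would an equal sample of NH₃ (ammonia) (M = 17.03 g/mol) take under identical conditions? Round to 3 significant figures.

Since effusion rate ∝ 1/√M, t_NH₃/t_CO = √(M_NH₃/M_CO) = √(17.03/28.01) = √0.6080 = 0.7797.
So the time for NH₃ is 26.3 × 0.7797 = 20.5 min.

20.5 min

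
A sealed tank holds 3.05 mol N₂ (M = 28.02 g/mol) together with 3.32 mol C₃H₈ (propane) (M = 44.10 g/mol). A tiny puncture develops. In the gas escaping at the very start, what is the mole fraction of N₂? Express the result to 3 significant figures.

0.535

Rate_i ∝ x_i/√M_i (Graham's law weighted by mole fraction), so the effusate composition follows n_i/√M_i.
Mole fraction of N₂ in the effusate = (n_N₂/√M_N₂) / (n_N₂/√M_N₂ + n_C₃H₈/√M_C₃H₈)
= (3.05/√28.02) / (3.05/√28.02 + 3.32/√44.10) = 0.5762/(0.5762 + 0.4999) = 0.535.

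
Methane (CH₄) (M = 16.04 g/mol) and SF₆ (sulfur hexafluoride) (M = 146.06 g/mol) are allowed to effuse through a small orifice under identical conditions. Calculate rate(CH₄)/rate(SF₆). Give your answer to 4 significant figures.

3.018

Since effusion rate ∝ 1/√M, rate_CH₄/rate_SF₆ = √(M_SF₆/M_CH₄) = √(146.06/16.04) = √9.106 = 3.018.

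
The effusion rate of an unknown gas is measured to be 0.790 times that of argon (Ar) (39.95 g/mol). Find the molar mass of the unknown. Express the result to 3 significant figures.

Using Graham's law: rate_X/rate_Ar = √(M_Ar/M_X).
0.790 = √(39.95/M_X)
M_X = 39.95 / 0.790² = 39.95 / 0.6241 = 64.0 g/mol

64.0 g/mol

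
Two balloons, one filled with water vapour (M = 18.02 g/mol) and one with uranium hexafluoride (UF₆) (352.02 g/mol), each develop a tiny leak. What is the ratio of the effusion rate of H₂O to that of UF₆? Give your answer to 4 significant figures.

From Graham's law, rate_H₂O/rate_UF₆ = √(M_UF₆/M_H₂O) = √(352.02/18.02) = √19.53 = 4.420.

4.420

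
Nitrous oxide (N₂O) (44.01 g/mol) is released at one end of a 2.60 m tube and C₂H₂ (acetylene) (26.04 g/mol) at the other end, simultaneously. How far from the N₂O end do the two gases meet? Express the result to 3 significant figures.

The fronts meet when d_N₂O + d_C₂H₂ = L with d_N₂O/d_C₂H₂ = √(M_C₂H₂/M_N₂O) (Graham's law). Here √(M_C₂H₂/M_N₂O) = √(26.04/44.01) = 0.7692.
With d_N₂O + d_C₂H₂ = 2.60 m, d_C₂H₂ = 2.60/(1 + 0.7692) = 1.470 m.
d_N₂O = 2.60 − 1.470 = 1.13 m.

1.13 m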